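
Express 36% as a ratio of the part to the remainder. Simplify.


Part = 36%, Remainder = 64%
Ratio = 36:64
GCD(36, 64) = 4
Simplify: 9:16 = 9:16

9:16


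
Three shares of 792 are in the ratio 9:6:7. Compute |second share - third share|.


Total parts = 9 + 6 + 7 = 22
Value per part = 792 / 22 = 36
Shares: 9*36=324, 6*36=216, 7*36=252
Second share = 216, third share = 252
Difference = |216 - 252| = 36

36


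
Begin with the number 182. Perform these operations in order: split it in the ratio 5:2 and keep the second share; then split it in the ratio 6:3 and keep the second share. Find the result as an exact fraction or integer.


Start with 182.
Step 1: Split 5:2, second share = 182 * 2/7 = 52
Step 2: Split 6:3, second share = 52 * 3/9 = 52/3
Final result = 52/3

52/3


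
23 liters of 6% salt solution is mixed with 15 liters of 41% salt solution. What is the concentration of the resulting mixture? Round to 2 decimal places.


Solute in mixture 1 = 6% of 23 L = 23*6/100 = 69/50 L
Solute in mixture 2 = 41% of 15 L = 15*41/100 = 123/20 L
Total solute = 69/50 + 123/20 = 753/100 L
Total volume = 23 + 15 = 38 L
Final concentration = 753/100/38 * 100 = 19.82%

19.82


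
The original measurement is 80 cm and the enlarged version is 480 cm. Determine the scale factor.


Original length = 80 cm
Scaled length = 480 cm
Scale factor = 480 / 80
= 6

6


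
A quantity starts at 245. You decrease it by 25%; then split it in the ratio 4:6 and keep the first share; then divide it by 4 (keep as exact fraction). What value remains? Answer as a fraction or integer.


Start with 245.
Step 1: Decrease by 25%: 245 * 75/100 = 735/4
Step 2: Split 4:6, first share = 735/4 * 4/10 = 147/2
Step 3: Divide by 4: 147/2 / 4 = 147/8
Final result = 147/8

147/8


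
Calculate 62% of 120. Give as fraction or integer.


Compute 62% of 120
Convert percentage: 62% = 62/100
Multiply: 120 * 62/100
= 7440/100
= 372/5

372/5


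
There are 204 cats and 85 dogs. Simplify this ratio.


Find GCD(204, 85)
GCD = 17
Divide both by 17: 204/17 = 12, 85/17 = 5
Simplified ratio = 12:5

12:5


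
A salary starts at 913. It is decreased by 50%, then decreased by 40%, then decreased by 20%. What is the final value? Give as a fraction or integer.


Start: 913
Step 1: decrease by 50% => multiply by 50/100
  913 * 50/100 = 913/2
Step 2: decrease by 40% => multiply by 60/100
  913/2 * 60/100 = 2739/10
Step 3: decrease by 20% => multiply by 80/100
  2739/10 * 80/100 = 5478/25
Final value = 5478/25

5478/25


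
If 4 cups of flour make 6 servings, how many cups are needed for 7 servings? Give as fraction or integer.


Original: 4 cups for 6 servings
Target servings = 7
Scaling factor = 7/6
New amount = 4 * 7/6
= 28/6
= 14/3 cups

14/3


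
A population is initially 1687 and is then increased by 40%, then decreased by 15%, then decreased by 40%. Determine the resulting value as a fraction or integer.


Start: 1687
Step 1: increase by 40% => multiply by 140/100
  1687 * 140/100 = 11809/5
Step 2: decrease by 15% => multiply by 85/100
  11809/5 * 85/100 = 200753/100
Step 3: decrease by 40% => multiply by 60/100
  200753/100 * 60/100 = 602259/500
Final value = 602259/500

602259/500


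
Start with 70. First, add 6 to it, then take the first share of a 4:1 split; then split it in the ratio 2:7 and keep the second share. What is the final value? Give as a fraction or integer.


Start with 70.
Step 1: Add 6: 70+6=76; split 4:1 first = 76*4/5 = 304/5
Step 2: Split 2:7, second share = 304/5 * 7/9 = 2128/45
Final result = 2128/45

2128/45


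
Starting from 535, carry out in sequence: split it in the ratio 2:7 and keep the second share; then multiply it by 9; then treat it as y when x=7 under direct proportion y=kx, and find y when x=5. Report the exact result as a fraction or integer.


Start with 535.
Step 1: Split 2:7, second share = 535 * 7/9 = 3745/9
Step 2: Multiply by 9: 3745/9 * 9 = 3745
Step 3: Direct prop: k = (3745)/7; new y = k*5 = 3745*5/7 = 2675
Final result = 2675

2675


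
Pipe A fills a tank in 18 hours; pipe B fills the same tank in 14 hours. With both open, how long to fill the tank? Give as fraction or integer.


Rate of A = 1/18 job per hour
Rate of B = 1/14 job per hour
Combined rate = 1/18 + 1/14
Find common denominator: (14 + 18)/(18*14) = 32/252
Combined rate = 8/63 job per hour
Time together = 1 / (8/63) = 63/8 hours

63/8


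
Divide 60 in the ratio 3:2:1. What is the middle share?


Ratio = 3:2:1
Total parts = 3 + 2 + 1 = 6
Value per part = 60 / 6 = 10
First share = 3 * 10 = 30
Middle share = 2 * 10 = 20
Third share = 1 * 10 = 10

20


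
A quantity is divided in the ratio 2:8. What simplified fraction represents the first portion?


Total parts = 2 + 8 = 10
First part fraction = 2/10
Simplify: 2/10 = 1/5

1/5


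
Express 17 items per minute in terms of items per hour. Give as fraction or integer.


Converting from per minute to per hour
Rate = 17 items per minute
Multiply by 60: 17 * 60
= 1020 items per hour

1020


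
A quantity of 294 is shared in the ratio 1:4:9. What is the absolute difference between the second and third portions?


Total parts = 1 + 4 + 9 = 14
Value per part = 294 / 14 = 21
Shares: 1*21=21, 4*21=84, 9*21=189
Second share = 84, third share = 189
Difference = |84 - 189| = 105

105


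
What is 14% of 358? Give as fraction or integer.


Compute 14% of 358
Convert percentage: 14% = 14/100
Multiply: 358 * 14/100
= 5012/100
= 1253/25

1253/25


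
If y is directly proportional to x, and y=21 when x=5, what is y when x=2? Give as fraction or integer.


Direct proportion: y = kx
Find k: k = 21/5 = 21/5
Compute y at x=2: y = 21/5 * 2
y = 42/5

42/5


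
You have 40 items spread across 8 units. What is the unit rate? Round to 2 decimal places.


Total items = 40
Number of units = 8
Unit rate = 40 / 8
= 5 items per unit

5


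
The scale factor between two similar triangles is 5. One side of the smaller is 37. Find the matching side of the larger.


Similar triangles have proportional sides
Scale factor = 5
Smaller side = 37
Corresponding larger side = 37 * 5
= 185

185


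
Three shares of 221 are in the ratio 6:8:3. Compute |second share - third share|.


Total parts = 6 + 8 + 3 = 17
Value per part = 221 / 17 = 13
Shares: 6*13=78, 8*13=104, 3*13=39
Second share = 104, third share = 39
Difference = |104 - 39| = 65

65


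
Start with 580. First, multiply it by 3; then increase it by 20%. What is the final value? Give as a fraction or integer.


Start with 580.
Step 1: Multiply by 3: 580 * 3 = 1740
Step 2: Increase by 20%: 1740 * 120/100 = 2088
Final result = 2088

2088


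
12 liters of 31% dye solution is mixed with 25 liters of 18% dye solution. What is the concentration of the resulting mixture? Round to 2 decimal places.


Solute in mixture 1 = 31% of 12 L = 12*31/100 = 93/25 L
Solute in mixture 2 = 18% of 25 L = 25*18/100 = 9/2 L
Total solute = 93/25 + 9/2 = 411/50 L
Total volume = 12 + 25 = 37 L
Final concentration = 411/50/37 * 100 = 22.22%

22.22


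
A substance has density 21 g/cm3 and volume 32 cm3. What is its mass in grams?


Using mass = density * volume
Density = 21 g/cm3
Volume = 32 cm3
Mass = 21 * 32
= 672 g

672


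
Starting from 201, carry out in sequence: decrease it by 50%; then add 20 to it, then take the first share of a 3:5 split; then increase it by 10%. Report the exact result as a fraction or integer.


Start with 201.
Step 1: Decrease by 50%: 201 * 50/100 = 201/2
Step 2: Add 20: 201/2+20=241/2; split 3:5 first = 241/2*3/8 = 723/16
Step 3: Increase by 10%: 723/16 * 110/100 = 7953/160
Final result = 7953/160

7953/160


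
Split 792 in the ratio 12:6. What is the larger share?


Total parts = 12 + 6 = 18
Value per part = 792 / 18 = 44
First share = 12 * 44 = 528
Second share = 6 * 44 = 264
Larger share = 528

528


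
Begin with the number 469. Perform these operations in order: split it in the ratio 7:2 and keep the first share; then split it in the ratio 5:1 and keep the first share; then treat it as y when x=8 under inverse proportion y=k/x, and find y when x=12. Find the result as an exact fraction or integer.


Start with 469.
Step 1: Split 7:2, first share = 469 * 7/9 = 3283/9
Step 2: Split 5:1, first share = 3283/9 * 5/6 = 16415/54
Step 3: Inverse prop: k = (16415/54)*8; new y = k/12 = 16415/54*8/12 = 16415/81
Final result = 16415/81

16415/81


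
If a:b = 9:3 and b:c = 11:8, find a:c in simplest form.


Given a:b = 9:3 and b:c = 11:8
Make b consistent. Multiply first ratio by 11: a:b = 99:33
Multiply second ratio by 3: b:c = 33:24
Now b = 33 in both, so a:b:c = 99:33:24
Therefore a:c = 99:24
Simplify by GCD: a:c = 33:8

33:8


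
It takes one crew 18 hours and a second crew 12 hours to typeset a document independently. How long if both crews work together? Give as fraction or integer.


Rate of A = 1/18 job per hour
Rate of B = 1/12 job per hour
Combined rate = 1/18 + 1/12
Find common denominator: (12 + 18)/(18*12) = 30/216
Combined rate = 5/36 job per hour
Time together = 1 / (5/36) = 36/5 hours

36/5


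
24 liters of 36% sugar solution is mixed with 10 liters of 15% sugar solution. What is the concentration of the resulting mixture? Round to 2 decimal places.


Solute in mixture 1 = 36% of 24 L = 24*36/100 = 216/25 L
Solute in mixture 2 = 15% of 10 L = 10*15/100 = 3/2 L
Total solute = 216/25 + 3/2 = 507/50 L
Total volume = 24 + 10 = 34 L
Final concentration = 507/50/34 * 100 = 29.82%

29.82


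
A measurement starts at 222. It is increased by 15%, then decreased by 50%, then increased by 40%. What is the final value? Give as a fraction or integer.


Start: 222
Step 1: increase by 15% => multiply by 115/100
  222 * 115/100 = 2553/10
Step 2: decrease by 50% => multiply by 50/100
  2553/10 * 50/100 = 2553/20
Step 3: increase by 40% => multiply by 140/100
  2553/20 * 140/100 = 17871/100
Final value = 17871/100

17871/100


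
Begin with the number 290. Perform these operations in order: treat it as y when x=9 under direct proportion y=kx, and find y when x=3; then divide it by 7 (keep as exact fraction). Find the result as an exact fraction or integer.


Start with 290.
Step 1: Direct prop: k = (290)/9; new y = k*3 = 290*3/9 = 290/3
Step 2: Divide by 7: 290/3 / 7 = 290/21
Final result = 290/21

290/21


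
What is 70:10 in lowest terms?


Find GCD(70, 10)
GCD = 10
Divide both by 10: 70/10 = 7, 10/10 = 1
Simplified ratio = 7:1

7:1


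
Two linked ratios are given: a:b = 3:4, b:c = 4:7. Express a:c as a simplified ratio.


Given a:b = 3:4 and b:c = 4:7
Make b consistent. Multiply first ratio by 4: a:b = 12:16
Multiply second ratio by 4: b:c = 16:28
Now b = 16 in both, so a:b:c = 12:16:28
Therefore a:c = 12:28
Simplify by GCD: a:c = 3:7

3:7


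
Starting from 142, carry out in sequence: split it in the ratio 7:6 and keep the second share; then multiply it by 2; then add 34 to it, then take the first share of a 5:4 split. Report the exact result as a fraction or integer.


Start with 142.
Step 1: Split 7:6, second share = 142 * 6/13 = 852/13
Step 2: Multiply by 2: 852/13 * 2 = 1704/13
Step 3: Add 34: 1704/13+34=2146/13; split 5:4 first = 2146/13*5/9 = 10730/117
Final result = 10730/117

10730/117


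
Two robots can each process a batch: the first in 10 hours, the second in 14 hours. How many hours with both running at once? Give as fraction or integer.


Rate of A = 1/10 job per hour
Rate of B = 1/14 job per hour
Combined rate = 1/10 + 1/14
Find common denominator: (14 + 10)/(10*14) = 24/140
Combined rate = 6/35 job per hour
Time together = 1 / (6/35) = 35/6 hours

35/6


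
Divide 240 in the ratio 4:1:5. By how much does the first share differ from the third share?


Total parts = 4 + 1 + 5 = 10
Value per part = 240 / 10 = 24
Shares: 4*24=96, 1*24=24, 5*24=120
First share = 96, third share = 120
Difference = |96 - 120| = 24

24


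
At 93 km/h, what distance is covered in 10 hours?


Using distance = speed * time
Speed = 93 km/h
Time = 10 hours
Distance = 93 * 10
= 930 km

930


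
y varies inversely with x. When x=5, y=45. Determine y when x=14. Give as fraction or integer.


Inverse proportion: y = k/x
Find k: k = 5 * 45 = 225
Compute y at x=14: y = 225/14
y = 225/14

225/14


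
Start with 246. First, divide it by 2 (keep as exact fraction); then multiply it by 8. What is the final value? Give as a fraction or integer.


Start with 246.
Step 1: Divide by 2: 246 / 2 = 123
Step 2: Multiply by 8: 123 * 8 = 984
Final result = 984

984


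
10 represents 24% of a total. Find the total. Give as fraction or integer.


Given: 10 is 24% of the whole
Set up: 10 = 24/100 * whole
whole = 10 * 100 / 24
whole = 1000 / 24
whole = 125/3

125/3


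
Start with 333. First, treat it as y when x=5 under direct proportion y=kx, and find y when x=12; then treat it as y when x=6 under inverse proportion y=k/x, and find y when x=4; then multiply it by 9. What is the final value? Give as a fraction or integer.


Start with 333.
Step 1: Direct prop: k = (333)/5; new y = k*12 = 333*12/5 = 3996/5
Step 2: Inverse prop: k = (3996/5)*6; new y = k/4 = 3996/5*6/4 = 5994/5
Step 3: Multiply by 9: 5994/5 * 9 = 53946/5
Final result = 53946/5

53946/5


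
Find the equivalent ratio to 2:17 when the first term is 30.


Original ratio: 2:17
First term target: 30
Scale factor = 30 / 2 = 15
Multiply second term: 17 * 15 = 255
Equivalent ratio = 30:255

30:255


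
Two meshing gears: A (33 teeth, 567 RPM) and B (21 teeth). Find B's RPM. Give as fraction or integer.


Gear ratio: teeth_A * RPM_A = teeth_B * RPM_B
33 * 567 = 21 * RPM_B
18711 = 21 * RPM_B
RPM_B = 18711 / 21
RPM_B = 891

891


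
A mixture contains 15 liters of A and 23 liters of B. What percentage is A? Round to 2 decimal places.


Volume of A = 15 L
Volume of B = 23 L
Total volume = 15 + 23 = 38 L
Percentage of A = (15/38) * 100
= 39.47%

39.47


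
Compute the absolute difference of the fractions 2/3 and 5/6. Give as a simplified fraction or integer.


Simplify: 2/3 = 2/3 and 5/6 = 5/6
Find common denominator: LCD = 6
Convert: 4/6 and 5/6
Difference = |4 - 5|/6 = 1/6
Simplified = 1/6

1/6


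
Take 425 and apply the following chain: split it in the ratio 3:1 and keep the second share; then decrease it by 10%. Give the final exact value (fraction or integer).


Start with 425.
Step 1: Split 3:1, second share = 425 * 1/4 = 425/4
Step 2: Decrease by 10%: 425/4 * 90/100 = 765/8
Final result = 765/8

765/8


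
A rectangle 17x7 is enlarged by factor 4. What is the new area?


Original dimensions: 17 x 7
Enlargement factor = 4
New width = 17 * 4 = 68
New height = 7 * 4 = 28
New area = 68 * 28 = 1904

1904


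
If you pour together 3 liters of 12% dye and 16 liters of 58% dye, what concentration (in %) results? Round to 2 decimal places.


Solute in mixture 1 = 12% of 3 L = 3*12/100 = 9/25 L
Solute in mixture 2 = 58% of 16 L = 16*58/100 = 232/25 L
Total solute = 9/25 + 232/25 = 241/25 L
Total volume = 3 + 16 = 19 L
Final concentration = 241/25/19 * 100 = 50.74%

50.74


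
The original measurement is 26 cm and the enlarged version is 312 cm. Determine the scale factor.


Original length = 26 cm
Scaled length = 312 cm
Scale factor = 312 / 26
= 12

12


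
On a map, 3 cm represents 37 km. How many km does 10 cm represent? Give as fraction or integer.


Map scale: 3 cm = 37 km
Measured distance on map = 10 cm
Set up proportion: 10 * 37 / 3
= 370 / 3
= 370/3 km

370/3


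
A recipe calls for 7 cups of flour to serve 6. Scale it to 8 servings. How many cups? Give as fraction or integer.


Original: 7 cups for 6 servings
Target servings = 8
Scaling factor = 8/6
New amount = 7 * 8/6
= 56/6
= 28/3 cups

28/3


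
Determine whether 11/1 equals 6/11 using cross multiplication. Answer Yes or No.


Cross multiply to check 11/1 = 6/11
Left cross product: 11 * 11 = 121
Right cross product: 1 * 6 = 6
121 != 6
Not equal, so proportions differ => No

No


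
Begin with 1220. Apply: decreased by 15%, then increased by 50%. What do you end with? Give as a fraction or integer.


Start: 1220
Step 1: decrease by 15% => multiply by 85/100
  1220 * 85/100 = 1037
Step 2: increase by 50% => multiply by 150/100
  1037 * 150/100 = 3111/2
Final value = 3111/2

3111/2


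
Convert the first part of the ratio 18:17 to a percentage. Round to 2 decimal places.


Total parts = 18 + 17 = 35
First part fraction = 18/35
Percentage = (18/35) * 100
= 0.514286 * 100
= 51.43%

51.43


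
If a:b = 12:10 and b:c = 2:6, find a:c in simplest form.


Given a:b = 12:10 and b:c = 2:6
Make b consistent. Multiply first ratio by 2: a:b = 24:20
Multiply second ratio by 10: b:c = 20:60
Now b = 20 in both, so a:b:c = 24:20:60
Therefore a:c = 24:60
Simplify by GCD: a:c = 2:5

2:5


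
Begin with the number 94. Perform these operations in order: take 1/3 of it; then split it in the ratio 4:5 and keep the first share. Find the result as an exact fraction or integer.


Start with 94.
Step 1: Take 1/3: 94 * 1/3 = 94/3
Step 2: Split 4:5, first share = 94/3 * 4/9 = 376/27
Final result = 376/27

376/27


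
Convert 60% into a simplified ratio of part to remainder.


Part = 60%, Remainder = 40%
Ratio = 60:40
GCD(60, 40) = 20
Simplify: 3:2 = 3:2

3:2


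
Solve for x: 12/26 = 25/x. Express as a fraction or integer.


Setting up: 12/26 = 25/x
Cross multiply: 12 * x = 26 * 25
12x = 650
x = 650/12
x = 325/6

325/6


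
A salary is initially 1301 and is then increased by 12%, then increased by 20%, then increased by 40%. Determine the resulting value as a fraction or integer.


Start: 1301
Step 1: increase by 12% => multiply by 112/100
  1301 * 112/100 = 36428/25
Step 2: increase by 20% => multiply by 120/100
  36428/25 * 120/100 = 218568/125
Step 3: increase by 40% => multiply by 140/100
  218568/125 * 140/100 = 1529976/625
Final value = 1529976/625

1529976/625


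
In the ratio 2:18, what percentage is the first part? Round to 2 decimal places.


Total parts = 2 + 18 = 20
First part fraction = 2/20
Percentage = (2/20) * 100
= 0.1 * 100
= 10.00%

10.00


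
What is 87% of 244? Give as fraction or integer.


Compute 87% of 244
Convert percentage: 87% = 87/100
Multiply: 244 * 87/100
= 21228/100
= 5307/25

5307/25


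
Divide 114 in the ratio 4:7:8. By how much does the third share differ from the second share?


Total parts = 4 + 7 + 8 = 19
Value per part = 114 / 19 = 6
Shares: 4*6=24, 7*6=42, 8*6=48
Third share = 48, second share = 42
Difference = |48 - 42| = 6

6


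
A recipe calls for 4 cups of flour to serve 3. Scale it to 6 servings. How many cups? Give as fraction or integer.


Original: 4 cups for 3 servings
Target servings = 6
Scaling factor = 6/3
New amount = 4 * 6/3
= 24/3
= 8 cups

8


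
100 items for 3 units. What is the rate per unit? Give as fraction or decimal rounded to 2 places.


Total items = 100
Number of units = 3
Unit rate = 100 / 3
= 33.33 items per unit

33.33


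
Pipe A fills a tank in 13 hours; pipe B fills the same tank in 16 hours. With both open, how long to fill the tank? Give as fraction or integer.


Rate of A = 1/13 job per hour
Rate of B = 1/16 job per hour
Combined rate = 1/13 + 1/16
Find common denominator: (16 + 13)/(13*16) = 29/208
Combined rate = 29/208 job per hour
Time together = 1 / (29/208) = 208/29 hours

208/29


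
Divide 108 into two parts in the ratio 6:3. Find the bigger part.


Total parts = 6 + 3 = 9
Value per part = 108 / 9 = 12
First share = 6 * 12 = 72
Second share = 3 * 12 = 36
Larger share = 72

72


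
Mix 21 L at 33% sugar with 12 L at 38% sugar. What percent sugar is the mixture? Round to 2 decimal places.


Solute in mixture 1 = 33% of 21 L = 21*33/100 = 693/100 L
Solute in mixture 2 = 38% of 12 L = 12*38/100 = 114/25 L
Total solute = 693/100 + 114/25 = 1149/100 L
Total volume = 21 + 12 = 33 L
Final concentration = 1149/100/33 * 100 = 34.82%

34.82


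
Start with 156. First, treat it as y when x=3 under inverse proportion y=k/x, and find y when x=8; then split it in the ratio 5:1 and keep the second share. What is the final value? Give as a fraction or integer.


Start with 156.
Step 1: Inverse prop: k = (156)*3; new y = k/8 = 156*3/8 = 117/2
Step 2: Split 5:1, second share = 117/2 * 1/6 = 39/4
Final result = 39/4

39/4


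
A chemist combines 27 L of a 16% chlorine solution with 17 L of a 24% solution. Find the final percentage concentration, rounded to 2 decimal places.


Solute in mixture 1 = 16% of 27 L = 27*16/100 = 108/25 L
Solute in mixture 2 = 24% of 17 L = 17*24/100 = 102/25 L
Total solute = 108/25 + 102/25 = 42/5 L
Total volume = 27 + 17 = 44 L
Final concentration = 42/5/44 * 100 = 19.09%

19.09


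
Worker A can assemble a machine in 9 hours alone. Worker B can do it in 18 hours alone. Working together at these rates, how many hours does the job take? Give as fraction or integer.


Rate of A = 1/9 job per hour
Rate of B = 1/18 job per hour
Combined rate = 1/9 + 1/18
Find common denominator: (18 + 9)/(9*18) = 27/162
Combined rate = 1/6 job per hour
Time together = 1 / (1/6) = 6 hours

6


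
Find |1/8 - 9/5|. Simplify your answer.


Simplify: 1/8 = 1/8 and 9/5 = 9/5
Find common denominator: LCD = 40
Convert: 5/40 and 72/40
Difference = |5 - 72|/40 = 67/40
Simplified = 67/40

67/40


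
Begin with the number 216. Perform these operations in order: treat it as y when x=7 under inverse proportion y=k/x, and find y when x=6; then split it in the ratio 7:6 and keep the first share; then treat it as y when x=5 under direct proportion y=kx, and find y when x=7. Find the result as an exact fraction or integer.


Start with 216.
Step 1: Inverse prop: k = (216)*7; new y = k/6 = 216*7/6 = 252
Step 2: Split 7:6, first share = 252 * 7/13 = 1764/13
Step 3: Direct prop: k = (1764/13)/5; new y = k*7 = 1764/13*7/5 = 12348/65
Final result = 12348/65

12348/65


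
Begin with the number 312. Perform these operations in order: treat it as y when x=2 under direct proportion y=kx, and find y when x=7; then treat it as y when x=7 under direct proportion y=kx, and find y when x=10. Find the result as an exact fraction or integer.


Start with 312.
Step 1: Direct prop: k = (312)/2; new y = k*7 = 312*7/2 = 1092
Step 2: Direct prop: k = (1092)/7; new y = k*10 = 1092*10/7 = 1560
Final result = 1560

1560


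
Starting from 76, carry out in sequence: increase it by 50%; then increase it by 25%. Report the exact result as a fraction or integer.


Start with 76.
Step 1: Increase by 50%: 76 * 150/100 = 114
Step 2: Increase by 25%: 114 * 125/100 = 285/2
Final result = 285/2

285/2


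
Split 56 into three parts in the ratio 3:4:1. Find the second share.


Ratio = 3:4:1
Total parts = 3 + 4 + 1 = 8
Value per part = 56 / 8 = 7
First share = 3 * 7 = 21
Middle share = 4 * 7 = 28
Third share = 1 * 7 = 7

28


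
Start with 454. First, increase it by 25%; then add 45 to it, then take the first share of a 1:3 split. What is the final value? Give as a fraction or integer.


Start with 454.
Step 1: Increase by 25%: 454 * 125/100 = 1135/2
Step 2: Add 45: 1135/2+45=1225/2; split 1:3 first = 1225/2*1/4 = 1225/8
Final result = 1225/8

1225/8


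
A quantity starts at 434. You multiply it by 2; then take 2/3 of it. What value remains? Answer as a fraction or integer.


Start with 434.
Step 1: Multiply by 2: 434 * 2 = 868
Step 2: Take 2/3: 868 * 2/3 = 1736/3
Final result = 1736/3

1736/3


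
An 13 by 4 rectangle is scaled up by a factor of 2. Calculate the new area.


Original dimensions: 13 x 4
Enlargement factor = 2
New width = 13 * 2 = 26
New height = 4 * 2 = 8
New area = 26 * 8 = 208

208


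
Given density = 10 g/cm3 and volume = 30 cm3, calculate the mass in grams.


Using mass = density * volume
Density = 10 g/cm3
Volume = 30 cm3
Mass = 10 * 30
= 300 g

300


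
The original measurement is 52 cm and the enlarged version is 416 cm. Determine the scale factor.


Original length = 52 cm
Scaled length = 416 cm
Scale factor = 416 / 52
= 8

8


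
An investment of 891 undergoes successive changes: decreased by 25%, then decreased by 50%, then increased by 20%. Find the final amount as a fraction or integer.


Start: 891
Step 1: decrease by 25% => multiply by 75/100
  891 * 75/100 = 2673/4
Step 2: decrease by 50% => multiply by 50/100
  2673/4 * 50/100 = 2673/8
Step 3: increase by 20% => multiply by 120/100
  2673/8 * 120/100 = 8019/20
Final value = 8019/20

8019/20


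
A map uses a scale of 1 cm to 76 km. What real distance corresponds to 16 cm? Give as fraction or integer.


Map scale: 1 cm = 76 km
Measured distance on map = 16 cm
Set up proportion: 16 * 76 / 1
= 1216 / 1
= 1216 km

1216


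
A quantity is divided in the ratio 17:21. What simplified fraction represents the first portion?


Total parts = 17 + 21 = 38
First part fraction = 17/38
Simplify: 17/38 = 17/38

17/38


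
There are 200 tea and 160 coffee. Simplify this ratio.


Find GCD(200, 160)
GCD = 40
Divide both by 40: 200/40 = 5, 160/40 = 4
Simplified ratio = 5:4

5:4


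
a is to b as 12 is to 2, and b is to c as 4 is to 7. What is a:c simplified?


Given a:b = 12:2 and b:c = 4:7
Make b consistent. Multiply first ratio by 4: a:b = 48:8
Multiply second ratio by 2: b:c = 8:14
Now b = 8 in both, so a:b:c = 48:8:14
Therefore a:c = 48:14
Simplify by GCD: a:c = 24:7

24:7


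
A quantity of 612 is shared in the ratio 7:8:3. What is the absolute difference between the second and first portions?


Total parts = 7 + 8 + 3 = 18
Value per part = 612 / 18 = 34
Shares: 7*34=238, 8*34=272, 3*34=102
Second share = 272, first share = 238
Difference = |272 - 238| = 34

34


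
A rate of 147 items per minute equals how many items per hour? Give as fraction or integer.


Converting from per minute to per hour
Rate = 147 items per minute
Multiply by 60: 147 * 60
= 8820 items per hour

8820


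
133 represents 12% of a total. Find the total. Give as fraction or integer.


Given: 133 is 12% of the whole
Set up: 133 = 12/100 * whole
whole = 133 * 100 / 12
whole = 13300 / 12
whole = 3325/3

3325/3


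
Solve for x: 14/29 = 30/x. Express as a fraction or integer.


Setting up: 14/29 = 30/x
Cross multiply: 14 * x = 29 * 30
14x = 870
x = 870/14
x = 435/7

435/7


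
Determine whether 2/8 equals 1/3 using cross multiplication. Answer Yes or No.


Cross multiply to check 2/8 = 1/3
Left cross product: 2 * 3 = 6
Right cross product: 8 * 1 = 8
6 != 8
Not equal, so proportions differ => No

No


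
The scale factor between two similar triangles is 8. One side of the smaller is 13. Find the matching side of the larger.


Similar triangles have proportional sides
Scale factor = 8
Smaller side = 13
Corresponding larger side = 13 * 8
= 104

104


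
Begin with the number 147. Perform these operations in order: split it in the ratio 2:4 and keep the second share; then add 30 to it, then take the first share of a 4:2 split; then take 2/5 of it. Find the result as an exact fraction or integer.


Start with 147.
Step 1: Split 2:4, second share = 147 * 4/6 = 98
Step 2: Add 30: 98+30=128; split 4:2 first = 128*4/6 = 256/3
Step 3: Take 2/5: 256/3 * 2/5 = 512/15
Final result = 512/15

512/15


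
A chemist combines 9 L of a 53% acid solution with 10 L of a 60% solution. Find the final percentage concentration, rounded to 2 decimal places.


Solute in mixture 1 = 53% of 9 L = 9*53/100 = 477/100 L
Solute in mixture 2 = 60% of 10 L = 10*60/100 = 6 L
Total solute = 477/100 + 6 = 1077/100 L
Total volume = 9 + 10 = 19 L
Final concentration = 1077/100/19 * 100 = 56.68%

56.68


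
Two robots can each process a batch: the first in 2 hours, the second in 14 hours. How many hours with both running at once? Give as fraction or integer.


Rate of A = 1/2 job per hour
Rate of B = 1/14 job per hour
Combined rate = 1/2 + 1/14
Find common denominator: (14 + 2)/(2*14) = 16/28
Combined rate = 4/7 job per hour
Time together = 1 / (4/7) = 7/4 hours

7/4


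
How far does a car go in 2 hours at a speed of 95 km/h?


Using distance = speed * time
Speed = 95 km/h
Time = 2 hours
Distance = 95 * 2
= 190 km

190


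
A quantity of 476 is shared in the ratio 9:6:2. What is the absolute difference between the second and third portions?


Total parts = 9 + 6 + 2 = 17
Value per part = 476 / 17 = 28
Shares: 9*28=252, 6*28=168, 2*28=56
Second share = 168, third share = 56
Difference = |168 - 56| = 112

112


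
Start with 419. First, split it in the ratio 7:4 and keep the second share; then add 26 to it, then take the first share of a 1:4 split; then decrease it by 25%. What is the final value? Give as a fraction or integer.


Start with 419.
Step 1: Split 7:4, second share = 419 * 4/11 = 1676/11
Step 2: Add 26: 1676/11+26=1962/11; split 1:4 first = 1962/11*1/5 = 1962/55
Step 3: Decrease by 25%: 1962/55 * 75/100 = 2943/110
Final result = 2943/110

2943/110


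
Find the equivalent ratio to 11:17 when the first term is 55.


Original ratio: 11:17
First term target: 55
Scale factor = 55 / 11 = 5
Multiply second term: 17 * 5 = 85
Equivalent ratio = 55:85

55:85


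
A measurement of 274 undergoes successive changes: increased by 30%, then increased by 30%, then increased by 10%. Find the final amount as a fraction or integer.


Start: 274
Step 1: increase by 30% => multiply by 130/100
  274 * 130/100 = 1781/5
Step 2: increase by 30% => multiply by 130/100
  1781/5 * 130/100 = 23153/50
Step 3: increase by 10% => multiply by 110/100
  23153/50 * 110/100 = 254683/500
Final value = 254683/500

254683/500


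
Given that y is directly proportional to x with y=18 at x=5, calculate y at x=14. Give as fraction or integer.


Direct proportion: y = kx
Find k: k = 18/5 = 18/5
Compute y at x=14: y = 18/5 * 14
y = 252/5

252/5


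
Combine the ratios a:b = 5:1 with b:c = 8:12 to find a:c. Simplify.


Given a:b = 5:1 and b:c = 8:12
Make b consistent. Multiply first ratio by 8: a:b = 40:8
Multiply second ratio by 1: b:c = 8:12
Now b = 8 in both, so a:b:c = 40:8:12
Therefore a:c = 40:12
Simplify by GCD: a:c = 10:3

10:3


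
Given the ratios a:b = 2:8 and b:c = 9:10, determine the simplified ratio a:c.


Given a:b = 2:8 and b:c = 9:10
Make b consistent. Multiply first ratio by 9: a:b = 18:72
Multiply second ratio by 8: b:c = 72:80
Now b = 72 in both, so a:b:c = 18:72:80
Therefore a:c = 18:80
Simplify by GCD: a:c = 9:40

9:40


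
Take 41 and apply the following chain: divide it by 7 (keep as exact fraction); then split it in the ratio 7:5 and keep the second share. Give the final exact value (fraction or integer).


Start with 41.
Step 1: Divide by 7: 41 / 7 = 41/7
Step 2: Split 7:5, second share = 41/7 * 5/12 = 205/84
Final result = 205/84

205/84


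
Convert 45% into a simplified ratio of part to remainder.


Part = 45%, Remainder = 55%
Ratio = 45:55
GCD(45, 55) = 5
Simplify: 9:11 = 9:11

9:11


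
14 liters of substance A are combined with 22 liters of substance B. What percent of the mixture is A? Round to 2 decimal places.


Volume of A = 14 L
Volume of B = 22 L
Total volume = 14 + 22 = 36 L
Percentage of A = (14/36) * 100
= 38.89%

38.89


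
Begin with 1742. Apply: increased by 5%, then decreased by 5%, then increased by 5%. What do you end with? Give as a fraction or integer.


Start: 1742
Step 1: increase by 5% => multiply by 105/100
  1742 * 105/100 = 18291/10
Step 2: decrease by 5% => multiply by 95/100
  18291/10 * 95/100 = 347529/200
Step 3: increase by 5% => multiply by 105/100
  347529/200 * 105/100 = 7298109/4000
Final value = 7298109/4000

7298109/4000


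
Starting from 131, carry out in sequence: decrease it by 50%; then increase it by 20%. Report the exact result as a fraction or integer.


Start with 131.
Step 1: Decrease by 50%: 131 * 50/100 = 131/2
Step 2: Increase by 20%: 131/2 * 120/100 = 393/5
Final result = 393/5

393/5


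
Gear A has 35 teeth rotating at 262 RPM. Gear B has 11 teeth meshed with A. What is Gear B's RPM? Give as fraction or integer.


Gear ratio: teeth_A * RPM_A = teeth_B * RPM_B
35 * 262 = 11 * RPM_B
9170 = 11 * RPM_B
RPM_B = 9170 / 11
RPM_B = 9170/11

9170/11


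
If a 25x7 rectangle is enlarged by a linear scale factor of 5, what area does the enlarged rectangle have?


Original dimensions: 25 x 7
Enlargement factor = 5
New width = 25 * 5 = 125
New height = 7 * 5 = 35
New area = 125 * 35 = 4375

4375


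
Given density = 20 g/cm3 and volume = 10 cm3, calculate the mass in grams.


Using mass = density * volume
Density = 20 g/cm3
Volume = 10 cm3
Mass = 20 * 10
= 200 g

200


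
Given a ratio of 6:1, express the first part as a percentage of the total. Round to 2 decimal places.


Total parts = 6 + 1 = 7
First part fraction = 6/7
Percentage = (6/7) * 100
= 0.857143 * 100
= 85.71%

85.71


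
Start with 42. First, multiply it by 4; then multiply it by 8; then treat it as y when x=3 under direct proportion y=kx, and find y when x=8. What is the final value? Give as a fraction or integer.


Start with 42.
Step 1: Multiply by 4: 42 * 4 = 168
Step 2: Multiply by 8: 168 * 8 = 1344
Step 3: Direct prop: k = (1344)/3; new y = k*8 = 1344*8/3 = 3584
Final result = 3584

3584


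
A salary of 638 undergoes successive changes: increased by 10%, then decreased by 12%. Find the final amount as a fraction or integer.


Start: 638
Step 1: increase by 10% => multiply by 110/100
  638 * 110/100 = 3509/5
Step 2: decrease by 12% => multiply by 88/100
  3509/5 * 88/100 = 77198/125
Final value = 77198/125

77198/125


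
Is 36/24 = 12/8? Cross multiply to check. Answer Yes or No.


Cross multiply to check 36/24 = 12/8
Left cross product: 36 * 8 = 288
Right cross product: 24 * 12 = 288
288 = 288
Equal, so proportions match => Yes

Yes


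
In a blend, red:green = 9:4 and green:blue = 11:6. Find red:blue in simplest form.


Given a:b = 9:4 and b:c = 11:6
Make b consistent. Multiply first ratio by 11: a:b = 99:44
Multiply second ratio by 4: b:c = 44:24
Now b = 44 in both, so a:b:c = 99:44:24
Therefore a:c = 99:24
Simplify by GCD: a:c = 33:8

33:8


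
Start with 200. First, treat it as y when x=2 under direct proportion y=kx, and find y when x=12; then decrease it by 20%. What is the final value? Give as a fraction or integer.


Start with 200.
Step 1: Direct prop: k = (200)/2; new y = k*12 = 200*12/2 = 1200
Step 2: Decrease by 20%: 1200 * 80/100 = 960
Final result = 960

960


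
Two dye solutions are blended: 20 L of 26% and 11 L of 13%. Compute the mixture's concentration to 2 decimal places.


Solute in mixture 1 = 26% of 20 L = 20*26/100 = 26/5 L
Solute in mixture 2 = 13% of 11 L = 11*13/100 = 143/100 L
Total solute = 26/5 + 143/100 = 663/100 L
Total volume = 20 + 11 = 31 L
Final concentration = 663/100/31 * 100 = 21.39%

21.39


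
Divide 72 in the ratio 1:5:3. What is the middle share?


Ratio = 1:5:3
Total parts = 1 + 5 + 3 = 9
Value per part = 72 / 9 = 8
First share = 1 * 8 = 8
Middle share = 5 * 8 = 40
Third share = 3 * 8 = 24

40


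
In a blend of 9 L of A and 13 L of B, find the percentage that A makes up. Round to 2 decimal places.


Volume of A = 9 L
Volume of B = 13 L
Total volume = 9 + 13 = 22 L
Percentage of A = (9/22) * 100
= 40.91%

40.91


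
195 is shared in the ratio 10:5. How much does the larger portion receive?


Total parts = 10 + 5 = 15
Value per part = 195 / 15 = 13
First share = 10 * 13 = 130
Second share = 5 * 13 = 65
Larger share = 130

130


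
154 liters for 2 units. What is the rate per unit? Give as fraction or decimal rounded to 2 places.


Total liters = 154
Number of units = 2
Unit rate = 154 / 2
= 77 liters per unit

77


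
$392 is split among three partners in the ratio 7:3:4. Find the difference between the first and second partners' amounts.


Total parts = 7 + 3 + 4 = 14
Value per part = 392 / 14 = 28
Shares: 7*28=196, 3*28=84, 4*28=112
First share = 196, second share = 84
Difference = |196 - 84| = 112

112


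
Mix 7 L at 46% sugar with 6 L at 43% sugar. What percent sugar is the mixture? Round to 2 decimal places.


Solute in mixture 1 = 46% of 7 L = 7*46/100 = 161/50 L
Solute in mixture 2 = 43% of 6 L = 6*43/100 = 129/50 L
Total solute = 161/50 + 129/50 = 29/5 L
Total volume = 7 + 6 = 13 L
Final concentration = 29/5/13 * 100 = 44.62%

44.62


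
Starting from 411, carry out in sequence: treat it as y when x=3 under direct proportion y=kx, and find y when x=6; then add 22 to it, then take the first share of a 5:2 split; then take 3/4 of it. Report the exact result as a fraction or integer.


Start with 411.
Step 1: Direct prop: k = (411)/3; new y = k*6 = 411*6/3 = 822
Step 2: Add 22: 822+22=844; split 5:2 first = 844*5/7 = 4220/7
Step 3: Take 3/4: 4220/7 * 3/4 = 3165/7
Final result = 3165/7

3165/7


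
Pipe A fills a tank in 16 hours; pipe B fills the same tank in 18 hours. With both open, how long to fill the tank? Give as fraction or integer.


Rate of A = 1/16 job per hour
Rate of B = 1/18 job per hour
Combined rate = 1/16 + 1/18
Find common denominator: (18 + 16)/(16*18) = 34/288
Combined rate = 17/144 job per hour
Time together = 1 / (17/144) = 144/17 hours

144/17


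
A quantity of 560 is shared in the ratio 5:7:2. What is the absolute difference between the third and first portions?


Total parts = 5 + 7 + 2 = 14
Value per part = 560 / 14 = 40
Shares: 5*40=200, 7*40=280, 2*40=80
Third share = 80, first share = 200
Difference = |80 - 200| = 120

120


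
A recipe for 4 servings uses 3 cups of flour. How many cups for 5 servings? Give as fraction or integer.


Original: 3 cups for 4 servings
Target servings = 5
Scaling factor = 5/4
New amount = 3 * 5/4
= 15/4
= 15/4 cups

15/4


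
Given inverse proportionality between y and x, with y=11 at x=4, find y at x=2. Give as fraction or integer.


Inverse proportion: y = k/x
Find k: k = 4 * 11 = 44
Compute y at x=2: y = 44/2
y = 22

22


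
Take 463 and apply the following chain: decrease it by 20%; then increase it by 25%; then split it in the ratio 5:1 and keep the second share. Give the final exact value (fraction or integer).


Start with 463.
Step 1: Decrease by 20%: 463 * 80/100 = 1852/5
Step 2: Increase by 25%: 1852/5 * 125/100 = 463
Step 3: Split 5:1, second share = 463 * 1/6 = 463/6
Final result = 463/6

463/6


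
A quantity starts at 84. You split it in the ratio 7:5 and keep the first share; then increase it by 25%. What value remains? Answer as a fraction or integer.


Start with 84.
Step 1: Split 7:5, first share = 84 * 7/12 = 49
Step 2: Increase by 25%: 49 * 125/100 = 245/4
Final result = 245/4

245/4


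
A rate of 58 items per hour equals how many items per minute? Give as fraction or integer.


Converting from per hour to per minute
Rate = 58 items per hour
Divide by 60: 58/60
= 29/30 items per minute

29/30


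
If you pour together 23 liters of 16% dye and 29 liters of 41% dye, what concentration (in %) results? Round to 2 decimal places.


Solute in mixture 1 = 16% of 23 L = 23*16/100 = 92/25 L
Solute in mixture 2 = 41% of 29 L = 29*41/100 = 1189/100 L
Total solute = 92/25 + 1189/100 = 1557/100 L
Total volume = 23 + 29 = 52 L
Final concentration = 1557/100/52 * 100 = 29.94%

29.94


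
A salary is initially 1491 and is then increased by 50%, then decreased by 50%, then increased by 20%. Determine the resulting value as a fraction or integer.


Start: 1491
Step 1: increase by 50% => multiply by 150/100
  1491 * 150/100 = 4473/2
Step 2: decrease by 50% => multiply by 50/100
  4473/2 * 50/100 = 4473/4
Step 3: increase by 20% => multiply by 120/100
  4473/4 * 120/100 = 13419/10
Final value = 13419/10

13419/10


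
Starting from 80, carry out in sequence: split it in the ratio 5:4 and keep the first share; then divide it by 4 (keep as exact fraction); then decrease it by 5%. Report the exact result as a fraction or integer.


Start with 80.
Step 1: Split 5:4, first share = 80 * 5/9 = 400/9
Step 2: Divide by 4: 400/9 / 4 = 100/9
Step 3: Decrease by 5%: 100/9 * 95/100 = 95/9
Final result = 95/9

95/9
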